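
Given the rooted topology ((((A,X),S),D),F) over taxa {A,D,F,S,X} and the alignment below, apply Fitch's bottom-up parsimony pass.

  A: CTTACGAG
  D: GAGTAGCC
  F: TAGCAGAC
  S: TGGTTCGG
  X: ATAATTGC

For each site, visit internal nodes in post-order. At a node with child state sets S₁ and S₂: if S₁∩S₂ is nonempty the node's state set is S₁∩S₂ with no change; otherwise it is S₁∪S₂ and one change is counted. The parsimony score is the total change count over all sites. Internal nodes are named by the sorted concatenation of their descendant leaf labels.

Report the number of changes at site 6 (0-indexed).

site 0, node AX: A={C} ∪ X={A} → {A,C} (+1)
site 0, node ASX: AX={A,C} ∪ S={T} → {A,C,T} (+1)
site 0, node ADSX: ASX={A,C,T} ∪ D={G} → {A,C,G,T} (+1)
site 0, node ADFSX: ADSX={A,C,G,T} ∩ F={T} → {T} (+0)
site 1, node AX: A={T} ∩ X={T} → {T} (+0)
site 1, node ASX: AX={T} ∪ S={G} → {G,T} (+1)
site 1, node ADSX: ASX={G,T} ∪ D={A} → {A,G,T} (+1)
site 1, node ADFSX: ADSX={A,G,T} ∩ F={A} → {A} (+0)
site 2, node AX: A={T} ∪ X={A} → {A,T} (+1)
site 2, node ASX: AX={A,T} ∪ S={G} → {A,G,T} (+1)
site 2, node ADSX: ASX={A,G,T} ∩ D={G} → {G} (+0)
site 2, node ADFSX: ADSX={G} ∩ F={G} → {G} (+0)
site 3, node AX: A={A} ∩ X={A} → {A} (+0)
site 3, node ASX: AX={A} ∪ S={T} → {A,T} (+1)
site 3, node ADSX: ASX={A,T} ∩ D={T} → {T} (+0)
site 3, node ADFSX: ADSX={T} ∪ F={C} → {C,T} (+1)
site 4, node AX: A={C} ∪ X={T} → {C,T} (+1)
site 4, node ASX: AX={C,T} ∩ S={T} → {T} (+0)
site 4, node ADSX: ASX={T} ∪ D={A} → {A,T} (+1)
site 4, node ADFSX: ADSX={A,T} ∩ F={A} → {A} (+0)
site 5, node AX: A={G} ∪ X={T} → {G,T} (+1)
site 5, node ASX: AX={G,T} ∪ S={C} → {C,G,T} (+1)
site 5, node ADSX: ASX={C,G,T} ∩ D={G} → {G} (+0)
site 5, node ADFSX: ADSX={G} ∩ F={G} → {G} (+0)
site 6, node AX: A={A} ∪ X={G} → {A,G} (+1)
site 6, node ASX: AX={A,G} ∩ S={G} → {G} (+0)
site 6, node ADSX: ASX={G} ∪ D={C} → {C,G} (+1)
site 6, node ADFSX: ADSX={C,G} ∪ F={A} → {A,C,G} (+1)
site 7, node AX: A={G} ∪ X={C} → {C,G} (+1)
site 7, node ASX: AX={C,G} ∩ S={G} → {G} (+0)
site 7, node ADSX: ASX={G} ∪ D={C} → {C,G} (+1)
site 7, node ADFSX: ADSX={C,G} ∩ F={C} → {C} (+0)
per-site changes: [3, 2, 2, 2, 2, 2, 3, 2]; total = 18

3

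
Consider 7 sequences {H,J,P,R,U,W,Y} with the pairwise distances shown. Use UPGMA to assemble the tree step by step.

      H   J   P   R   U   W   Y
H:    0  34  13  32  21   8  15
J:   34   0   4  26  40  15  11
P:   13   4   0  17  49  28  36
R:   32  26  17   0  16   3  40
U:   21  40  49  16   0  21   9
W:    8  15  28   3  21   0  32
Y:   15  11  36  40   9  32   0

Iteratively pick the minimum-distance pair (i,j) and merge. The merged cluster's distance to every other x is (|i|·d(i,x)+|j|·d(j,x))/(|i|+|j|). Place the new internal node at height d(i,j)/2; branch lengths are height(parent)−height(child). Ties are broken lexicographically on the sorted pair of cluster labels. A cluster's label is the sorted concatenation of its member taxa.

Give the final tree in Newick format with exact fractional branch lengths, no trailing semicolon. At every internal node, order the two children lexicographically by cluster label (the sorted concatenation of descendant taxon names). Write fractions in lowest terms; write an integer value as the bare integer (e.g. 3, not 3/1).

step 1: merge (R,W) at d=3; branch lengths R→3/2, W→3/2; new cluster RW
  updated: d(H,RW)=20, d(J,RW)=41/2, d(P,RW)=45/2, d(RW,U)=37/2, d(RW,Y)=36
step 2: merge (J,P) at d=4; branch lengths J→2, P→2; new cluster JP
  updated: d(H,JP)=47/2, d(JP,RW)=43/2, d(JP,U)=89/2, d(JP,Y)=47/2
step 3: merge (U,Y) at d=9; branch lengths U→9/2, Y→9/2; new cluster UY
  updated: d(H,UY)=18, d(JP,UY)=34, d(RW,UY)=109/4
step 4: merge (H,UY) at d=18; branch lengths H→9, UY→9/2; new cluster HUY
  updated: d(HUY,JP)=61/2, d(HUY,RW)=149/6
step 5: merge (JP,RW) at d=43/2; branch lengths JP→35/4, RW→37/4; new cluster JPRW
  updated: d(HUY,JPRW)=83/3
step 6: merge (HUY,JPRW) at d=83/3; branch lengths HUY→29/6, JPRW→37/12; new cluster HJPRUWY
final tree: ((H:9,(U:9/2,Y:9/2):9/2):29/6,((J:2,P:2):35/4,(R:3/2,W:3/2):37/4):37/12)
total length: 665/12

((H:9,(U:9/2,Y:9/2):9/2):29/6,((J:2,P:2):35/4,(R:3/2,W:3/2):37/4):37/12)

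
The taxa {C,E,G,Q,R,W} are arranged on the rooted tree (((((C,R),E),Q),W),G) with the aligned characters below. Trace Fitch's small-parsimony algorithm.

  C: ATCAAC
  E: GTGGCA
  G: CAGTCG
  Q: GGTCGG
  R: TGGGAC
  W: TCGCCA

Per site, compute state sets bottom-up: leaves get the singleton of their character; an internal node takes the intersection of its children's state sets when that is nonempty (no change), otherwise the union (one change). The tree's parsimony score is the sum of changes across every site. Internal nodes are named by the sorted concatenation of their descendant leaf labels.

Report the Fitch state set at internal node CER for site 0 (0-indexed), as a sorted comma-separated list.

site 0, node CR: C={A} ∪ R={T} → {A,T} (+1)
site 0, node CER: CR={A,T} ∪ E={G} → {A,G,T} (+1)
site 0, node CEQR: CER={A,G,T} ∩ Q={G} → {G} (+0)
site 0, node CEQRW: CEQR={G} ∪ W={T} → {G,T} (+1)
site 0, node CEGQRW: CEQRW={G,T} ∪ G={C} → {C,G,T} (+1)
site 1, node CR: C={T} ∪ R={G} → {G,T} (+1)
site 1, node CER: CR={G,T} ∩ E={T} → {T} (+0)
site 1, node CEQR: CER={T} ∪ Q={G} → {G,T} (+1)
site 1, node CEQRW: CEQR={G,T} ∪ W={C} → {C,G,T} (+1)
site 1, node CEGQRW: CEQRW={C,G,T} ∪ G={A} → {A,C,G,T} (+1)
site 2, node CR: C={C} ∪ R={G} → {C,G} (+1)
site 2, node CER: CR={C,G} ∩ E={G} → {G} (+0)
site 2, node CEQR: CER={G} ∪ Q={T} → {G,T} (+1)
site 2, node CEQRW: CEQR={G,T} ∩ W={G} → {G} (+0)
site 2, node CEGQRW: CEQRW={G} ∩ G={G} → {G} (+0)
site 3, node CR: C={A} ∪ R={G} → {A,G} (+1)
site 3, node CER: CR={A,G} ∩ E={G} → {G} (+0)
site 3, node CEQR: CER={G} ∪ Q={C} → {C,G} (+1)
site 3, node CEQRW: CEQR={C,G} ∩ W={C} → {C} (+0)
site 3, node CEGQRW: CEQRW={C} ∪ G={T} → {C,T} (+1)
site 4, node CR: C={A} ∩ R={A} → {A} (+0)
site 4, node CER: CR={A} ∪ E={C} → {A,C} (+1)
site 4, node CEQR: CER={A,C} ∪ Q={G} → {A,C,G} (+1)
site 4, node CEQRW: CEQR={A,C,G} ∩ W={C} → {C} (+0)
site 4, node CEGQRW: CEQRW={C} ∩ G={C} → {C} (+0)
site 5, node CR: C={C} ∩ R={C} → {C} (+0)
site 5, node CER: CR={C} ∪ E={A} → {A,C} (+1)
site 5, node CEQR: CER={A,C} ∪ Q={G} → {A,C,G} (+1)
site 5, node CEQRW: CEQR={A,C,G} ∩ W={A} → {A} (+0)
site 5, node CEGQRW: CEQRW={A} ∪ G={G} → {A,G} (+1)
per-site changes: [4, 4, 2, 3, 2, 3]; total = 18

A,G,T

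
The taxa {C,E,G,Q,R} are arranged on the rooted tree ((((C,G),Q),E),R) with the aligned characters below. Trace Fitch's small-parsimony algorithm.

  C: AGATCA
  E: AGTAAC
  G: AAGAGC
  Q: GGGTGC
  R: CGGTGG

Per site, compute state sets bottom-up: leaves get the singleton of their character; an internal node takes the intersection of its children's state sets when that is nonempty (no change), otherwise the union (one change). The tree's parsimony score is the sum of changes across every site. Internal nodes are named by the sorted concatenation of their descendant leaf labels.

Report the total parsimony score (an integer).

[col 0] CG: children C:{A}, G:{A} ∩→ {A}; cost 0
[col 0] CGQ: children CG:{A}, Q:{G} ∪→ {A,G}; cost 1
[col 0] CEGQ: children CGQ:{A,G}, E:{A} ∩→ {A}; cost 0
[col 0] CEGQR: children CEGQ:{A}, R:{C} ∪→ {A,C}; cost 1
[col 1] CG: children C:{G}, G:{A} ∪→ {A,G}; cost 1
[col 1] CGQ: children CG:{A,G}, Q:{G} ∩→ {G}; cost 0
[col 1] CEGQ: children CGQ:{G}, E:{G} ∩→ {G}; cost 0
[col 1] CEGQR: children CEGQ:{G}, R:{G} ∩→ {G}; cost 0
[col 2] CG: children C:{A}, G:{G} ∪→ {A,G}; cost 1
[col 2] CGQ: children CG:{A,G}, Q:{G} ∩→ {G}; cost 0
[col 2] CEGQ: children CGQ:{G}, E:{T} ∪→ {G,T}; cost 1
[col 2] CEGQR: children CEGQ:{G,T}, R:{G} ∩→ {G}; cost 0
[col 3] CG: children C:{T}, G:{A} ∪→ {A,T}; cost 1
[col 3] CGQ: children CG:{A,T}, Q:{T} ∩→ {T}; cost 0
[col 3] CEGQ: children CGQ:{T}, E:{A} ∪→ {A,T}; cost 1
[col 3] CEGQR: children CEGQ:{A,T}, R:{T} ∩→ {T}; cost 0
[col 4] CG: children C:{C}, G:{G} ∪→ {C,G}; cost 1
[col 4] CGQ: children CG:{C,G}, Q:{G} ∩→ {G}; cost 0
[col 4] CEGQ: children CGQ:{G}, E:{A} ∪→ {A,G}; cost 1
[col 4] CEGQR: children CEGQ:{A,G}, R:{G} ∩→ {G}; cost 0
[col 5] CG: children C:{A}, G:{C} ∪→ {A,C}; cost 1
[col 5] CGQ: children CG:{A,C}, Q:{C} ∩→ {C}; cost 0
[col 5] CEGQ: children CGQ:{C}, E:{C} ∩→ {C}; cost 0
[col 5] CEGQR: children CEGQ:{C}, R:{G} ∪→ {C,G}; cost 1
per-site changes: [2, 1, 2, 2, 2, 2]; total = 11

11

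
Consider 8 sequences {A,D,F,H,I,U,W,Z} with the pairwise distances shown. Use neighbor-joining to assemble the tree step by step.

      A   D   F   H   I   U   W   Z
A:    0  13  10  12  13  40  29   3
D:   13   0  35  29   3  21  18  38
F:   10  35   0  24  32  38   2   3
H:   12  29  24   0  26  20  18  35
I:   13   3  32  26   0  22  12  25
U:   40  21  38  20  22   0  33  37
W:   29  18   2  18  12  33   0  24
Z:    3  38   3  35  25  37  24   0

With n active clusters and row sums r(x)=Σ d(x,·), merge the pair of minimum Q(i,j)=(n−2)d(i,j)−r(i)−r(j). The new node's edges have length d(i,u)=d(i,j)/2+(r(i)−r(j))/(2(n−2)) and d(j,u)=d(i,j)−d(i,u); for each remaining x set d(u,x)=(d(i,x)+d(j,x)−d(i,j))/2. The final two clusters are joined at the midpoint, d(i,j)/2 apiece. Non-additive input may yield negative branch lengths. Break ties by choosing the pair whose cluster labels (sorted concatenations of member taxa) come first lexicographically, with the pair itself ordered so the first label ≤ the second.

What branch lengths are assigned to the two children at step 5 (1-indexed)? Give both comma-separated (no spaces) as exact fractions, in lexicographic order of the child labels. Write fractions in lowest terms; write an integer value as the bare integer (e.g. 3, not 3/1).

iteration 1: select F,Z (d=3, Q=-291); attach at lengths (-1/4, 13/4); label the merged cluster FZ
  updated: d(A,FZ)=5, d(D,FZ)=35, d(FZ,H)=28, d(FZ,I)=27, d(FZ,U)=36, d(FZ,W)=23/2
iteration 2: select A,FZ (d=5, Q=-459/2); attach at lengths (-11/20, 111/20); label the merged cluster AFZ
  updated: d(AFZ,D)=43/2, d(AFZ,H)=35/2, d(AFZ,I)=35/2, d(AFZ,U)=71/2, d(AFZ,W)=71/4
iteration 3: select H,U (d=20, Q=-162); attach at lengths (59/8, 101/8); label the merged cluster HU
  updated: d(AFZ,HU)=33/2, d(D,HU)=15, d(HU,I)=14, d(HU,W)=31/2
iteration 4: select D,I (d=3, Q=-95); attach at lengths (10/3, -1/3); label the merged cluster DI
  updated: d(AFZ,DI)=18, d(DI,HU)=13, d(DI,W)=27/2
iteration 5: select AFZ,HU (d=33/2, Q=-257/4); attach at lengths (161/16, 103/16); label the merged cluster AFHUZ
  updated: d(AFHUZ,DI)=29/4, d(AFHUZ,W)=67/8
iteration 6: select AFHUZ,DI (d=29/4, Q=-233/8); attach at lengths (17/16, 99/16); label the merged cluster ADFHIUZ
  updated: d(ADFHIUZ,W)=117/16
iteration 7: select ADFHIUZ,W (d=117/16); attach at lengths (117/32, 117/32); label the merged cluster ADFHIUWZ
final tree: ((((A:-11/20,(F:-1/4,Z:13/4):111/20):161/16,(H:59/8,U:101/8):103/16):17/16,(D:10/3,I:-1/3):99/16):117/32,W:117/32)
total length: 993/16

161/16,103/16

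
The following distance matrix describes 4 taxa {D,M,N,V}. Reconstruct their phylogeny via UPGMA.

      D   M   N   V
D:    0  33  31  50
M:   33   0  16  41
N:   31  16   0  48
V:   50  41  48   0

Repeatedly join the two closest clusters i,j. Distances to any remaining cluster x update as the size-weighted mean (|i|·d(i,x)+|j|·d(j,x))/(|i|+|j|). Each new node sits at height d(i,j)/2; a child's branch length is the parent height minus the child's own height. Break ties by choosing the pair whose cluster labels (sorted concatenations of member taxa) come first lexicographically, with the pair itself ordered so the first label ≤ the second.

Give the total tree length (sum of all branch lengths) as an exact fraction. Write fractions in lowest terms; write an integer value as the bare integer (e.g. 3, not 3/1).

iteration 1: select M,N (d=16); attach at lengths (8, 8); label the merged cluster MN
  updated: d(D,MN)=32, d(MN,V)=89/2
iteration 2: select D,MN (d=32); attach at lengths (16, 8); label the merged cluster DMN
  updated: d(DMN,V)=139/3
iteration 3: select DMN,V (d=139/3); attach at lengths (43/6, 139/6); label the merged cluster DMNV
final tree: ((D:16,(M:8,N:8):8):43/6,V:139/6)
total length: 211/3

211/3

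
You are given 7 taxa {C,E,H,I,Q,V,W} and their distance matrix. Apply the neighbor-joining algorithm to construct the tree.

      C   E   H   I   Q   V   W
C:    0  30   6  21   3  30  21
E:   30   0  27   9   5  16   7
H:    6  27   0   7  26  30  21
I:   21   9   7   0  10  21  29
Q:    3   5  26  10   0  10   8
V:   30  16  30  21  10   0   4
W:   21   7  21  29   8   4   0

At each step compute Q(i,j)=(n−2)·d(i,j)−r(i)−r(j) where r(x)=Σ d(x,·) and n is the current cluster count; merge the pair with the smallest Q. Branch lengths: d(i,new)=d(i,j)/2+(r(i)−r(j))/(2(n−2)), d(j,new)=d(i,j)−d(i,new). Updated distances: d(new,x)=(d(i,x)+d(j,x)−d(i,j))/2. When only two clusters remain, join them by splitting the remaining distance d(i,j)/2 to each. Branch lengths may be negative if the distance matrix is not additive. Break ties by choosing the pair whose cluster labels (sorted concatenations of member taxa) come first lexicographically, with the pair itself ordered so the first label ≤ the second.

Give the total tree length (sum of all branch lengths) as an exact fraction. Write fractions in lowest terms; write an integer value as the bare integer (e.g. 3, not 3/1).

step 1: merge (C,H) at d=6, Q=-198; branch lengths C→12/5, H→18/5; new cluster CH
  updated: d(CH,E)=51/2, d(CH,I)=11, d(CH,Q)=23/2, d(CH,V)=27, d(CH,W)=18
step 2: merge (CH,I) at d=11, Q=-129; branch lengths CH→57/8, I→31/8; new cluster CHI
  updated: d(CHI,E)=47/4, d(CHI,Q)=21/4, d(CHI,V)=37/2, d(CHI,W)=18
step 3: merge (V,W) at d=4, Q=-147/2; branch lengths V→47/12, W→1/12; new cluster VW
  updated: d(CHI,VW)=65/4, d(E,VW)=19/2, d(Q,VW)=7
step 4: merge (CHI,Q) at d=21/4, Q=-40; branch lengths CHI→53/8, Q→-11/8; new cluster CHIQ
  updated: d(CHIQ,E)=23/4, d(CHIQ,VW)=9
step 5: merge (CHIQ,E) at d=23/4, Q=-97/4; branch lengths CHIQ→21/8, E→25/8; new cluster CEHIQ
  updated: d(CEHIQ,VW)=51/8
step 6: merge (CEHIQ,VW) at d=51/8; branch lengths CEHIQ→51/16, VW→51/16; new cluster CEHIQVW
final tree: (((((C:12/5,H:18/5):57/8,I:31/8):53/8,Q:-11/8):21/8,E:25/8):51/16,(V:47/12,W:1/12):51/16)
total length: 307/8

307/8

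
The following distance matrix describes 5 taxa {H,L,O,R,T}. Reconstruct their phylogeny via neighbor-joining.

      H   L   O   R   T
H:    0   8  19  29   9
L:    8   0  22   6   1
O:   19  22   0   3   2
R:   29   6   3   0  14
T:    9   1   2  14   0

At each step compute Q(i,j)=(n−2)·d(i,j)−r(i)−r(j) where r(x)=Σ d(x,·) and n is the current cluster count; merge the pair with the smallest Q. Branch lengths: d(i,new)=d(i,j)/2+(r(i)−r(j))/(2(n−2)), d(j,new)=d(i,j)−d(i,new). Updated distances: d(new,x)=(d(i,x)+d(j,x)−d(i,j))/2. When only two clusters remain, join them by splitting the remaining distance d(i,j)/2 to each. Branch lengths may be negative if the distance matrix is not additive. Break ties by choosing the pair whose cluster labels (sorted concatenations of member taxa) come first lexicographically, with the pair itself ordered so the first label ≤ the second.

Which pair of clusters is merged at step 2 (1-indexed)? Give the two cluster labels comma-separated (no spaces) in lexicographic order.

H,L

iteration 1: select O,R (d=3, Q=-89); attach at lengths (1/2, 5/2); label the merged cluster OR
  updated: d(H,OR)=45/2, d(L,OR)=25/2, d(OR,T)=13/2
iteration 2: select H,L (d=8, Q=-45); attach at lengths (17/2, -1/2); label the merged cluster HL
  updated: d(HL,OR)=27/2, d(HL,T)=1
iteration 3: select HL,OR (d=27/2, Q=-21); attach at lengths (4, 19/2); label the merged cluster HLOR
  updated: d(HLOR,T)=-3
iteration 4: select HLOR,T (d=-3); attach at lengths (-3/2, -3/2); label the merged cluster HLORT
final tree: (((H:17/2,L:-1/2):4,(O:1/2,R:5/2):19/2):-3/2,T:-3/2)
total length: 43/2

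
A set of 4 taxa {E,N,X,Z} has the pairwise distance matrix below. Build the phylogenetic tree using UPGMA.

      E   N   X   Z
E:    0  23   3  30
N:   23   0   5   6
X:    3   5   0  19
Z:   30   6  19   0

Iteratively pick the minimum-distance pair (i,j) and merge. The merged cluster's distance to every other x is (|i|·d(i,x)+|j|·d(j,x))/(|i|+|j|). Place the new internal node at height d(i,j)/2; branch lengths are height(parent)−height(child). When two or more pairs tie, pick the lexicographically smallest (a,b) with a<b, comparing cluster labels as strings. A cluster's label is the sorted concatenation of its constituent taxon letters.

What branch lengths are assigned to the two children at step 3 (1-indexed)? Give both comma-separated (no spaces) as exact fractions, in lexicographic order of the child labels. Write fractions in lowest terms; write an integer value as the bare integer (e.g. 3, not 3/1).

65/8,53/8

step 1: merge (E,X) at d=3; branch lengths E→3/2, X→3/2; new cluster EX
  updated: d(EX,N)=14, d(EX,Z)=49/2
step 2: merge (N,Z) at d=6; branch lengths N→3, Z→3; new cluster NZ
  updated: d(EX,NZ)=77/4
step 3: merge (EX,NZ) at d=77/4; branch lengths EX→65/8, NZ→53/8; new cluster ENXZ
final tree: ((E:3/2,X:3/2):65/8,(N:3,Z:3):53/8)
total length: 95/4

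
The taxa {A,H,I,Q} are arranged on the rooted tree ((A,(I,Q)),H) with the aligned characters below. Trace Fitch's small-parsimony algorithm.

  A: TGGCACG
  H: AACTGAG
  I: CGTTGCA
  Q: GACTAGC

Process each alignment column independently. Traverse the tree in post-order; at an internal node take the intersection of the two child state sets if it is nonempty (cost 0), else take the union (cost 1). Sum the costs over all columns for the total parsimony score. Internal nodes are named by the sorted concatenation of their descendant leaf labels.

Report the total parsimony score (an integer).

site 0, node IQ: I={C} ∪ Q={G} → {C,G} (+1)
site 0, node AIQ: A={T} ∪ IQ={C,G} → {C,G,T} (+1)
site 0, node AHIQ: AIQ={C,G,T} ∪ H={A} → {A,C,G,T} (+1)
site 1, node IQ: I={G} ∪ Q={A} → {A,G} (+1)
site 1, node AIQ: A={G} ∩ IQ={A,G} → {G} (+0)
site 1, node AHIQ: AIQ={G} ∪ H={A} → {A,G} (+1)
site 2, node IQ: I={T} ∪ Q={C} → {C,T} (+1)
site 2, node AIQ: A={G} ∪ IQ={C,T} → {C,G,T} (+1)
site 2, node AHIQ: AIQ={C,G,T} ∩ H={C} → {C} (+0)
site 3, node IQ: I={T} ∩ Q={T} → {T} (+0)
site 3, node AIQ: A={C} ∪ IQ={T} → {C,T} (+1)
site 3, node AHIQ: AIQ={C,T} ∩ H={T} → {T} (+0)
site 4, node IQ: I={G} ∪ Q={A} → {A,G} (+1)
site 4, node AIQ: A={A} ∩ IQ={A,G} → {A} (+0)
site 4, node AHIQ: AIQ={A} ∪ H={G} → {A,G} (+1)
site 5, node IQ: I={C} ∪ Q={G} → {C,G} (+1)
site 5, node AIQ: A={C} ∩ IQ={C,G} → {C} (+0)
site 5, node AHIQ: AIQ={C} ∪ H={A} → {A,C} (+1)
site 6, node IQ: I={A} ∪ Q={C} → {A,C} (+1)
site 6, node AIQ: A={G} ∪ IQ={A,C} → {A,C,G} (+1)
site 6, node AHIQ: AIQ={A,C,G} ∩ H={G} → {G} (+0)
per-site changes: [3, 2, 2, 1, 2, 2, 2]; total = 14

14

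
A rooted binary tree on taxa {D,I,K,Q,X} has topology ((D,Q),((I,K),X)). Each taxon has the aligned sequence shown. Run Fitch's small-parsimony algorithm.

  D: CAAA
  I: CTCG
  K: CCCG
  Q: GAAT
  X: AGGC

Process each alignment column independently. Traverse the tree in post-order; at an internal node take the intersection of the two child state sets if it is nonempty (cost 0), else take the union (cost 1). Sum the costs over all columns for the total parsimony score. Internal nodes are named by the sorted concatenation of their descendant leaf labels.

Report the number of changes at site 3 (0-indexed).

3

DQ@0: {C} ∪ {G} = {C,G} (union, +1)
IK@0: {C} ∩ {C} = {C} (intersection, +0)
IKX@0: {C} ∪ {A} = {A,C} (union, +1)
DIKQX@0: {C,G} ∩ {A,C} = {C} (intersection, +0)
DQ@1: {A} ∩ {A} = {A} (intersection, +0)
IK@1: {T} ∪ {C} = {C,T} (union, +1)
IKX@1: {C,T} ∪ {G} = {C,G,T} (union, +1)
DIKQX@1: {A} ∪ {C,G,T} = {A,C,G,T} (union, +1)
DQ@2: {A} ∩ {A} = {A} (intersection, +0)
IK@2: {C} ∩ {C} = {C} (intersection, +0)
IKX@2: {C} ∪ {G} = {C,G} (union, +1)
DIKQX@2: {A} ∪ {C,G} = {A,C,G} (union, +1)
DQ@3: {A} ∪ {T} = {A,T} (union, +1)
IK@3: {G} ∩ {G} = {G} (intersection, +0)
IKX@3: {G} ∪ {C} = {C,G} (union, +1)
DIKQX@3: {A,T} ∪ {C,G} = {A,C,G,T} (union, +1)
per-site changes: [2, 3, 2, 3]; total = 10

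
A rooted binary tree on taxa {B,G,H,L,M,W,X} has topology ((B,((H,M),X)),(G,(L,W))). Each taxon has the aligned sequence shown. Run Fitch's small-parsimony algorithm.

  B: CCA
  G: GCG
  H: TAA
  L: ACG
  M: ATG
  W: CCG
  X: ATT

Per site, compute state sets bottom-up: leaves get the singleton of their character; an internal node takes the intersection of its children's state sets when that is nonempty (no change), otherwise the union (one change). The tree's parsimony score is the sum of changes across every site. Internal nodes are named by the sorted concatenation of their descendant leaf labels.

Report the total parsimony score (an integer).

9

HM@0: {T} ∪ {A} = {A,T} (union, +1)
HMX@0: {A,T} ∩ {A} = {A} (intersection, +0)
BHMX@0: {C} ∪ {A} = {A,C} (union, +1)
LW@0: {A} ∪ {C} = {A,C} (union, +1)
GLW@0: {G} ∪ {A,C} = {A,C,G} (union, +1)
BGHLMWX@0: {A,C} ∩ {A,C,G} = {A,C} (intersection, +0)
HM@1: {A} ∪ {T} = {A,T} (union, +1)
HMX@1: {A,T} ∩ {T} = {T} (intersection, +0)
BHMX@1: {C} ∪ {T} = {C,T} (union, +1)
LW@1: {C} ∩ {C} = {C} (intersection, +0)
GLW@1: {C} ∩ {C} = {C} (intersection, +0)
BGHLMWX@1: {C,T} ∩ {C} = {C} (intersection, +0)
HM@2: {A} ∪ {G} = {A,G} (union, +1)
HMX@2: {A,G} ∪ {T} = {A,G,T} (union, +1)
BHMX@2: {A} ∩ {A,G,T} = {A} (intersection, +0)
LW@2: {G} ∩ {G} = {G} (intersection, +0)
GLW@2: {G} ∩ {G} = {G} (intersection, +0)
BGHLMWX@2: {A} ∪ {G} = {A,G} (union, +1)
per-site changes: [4, 2, 3]; total = 9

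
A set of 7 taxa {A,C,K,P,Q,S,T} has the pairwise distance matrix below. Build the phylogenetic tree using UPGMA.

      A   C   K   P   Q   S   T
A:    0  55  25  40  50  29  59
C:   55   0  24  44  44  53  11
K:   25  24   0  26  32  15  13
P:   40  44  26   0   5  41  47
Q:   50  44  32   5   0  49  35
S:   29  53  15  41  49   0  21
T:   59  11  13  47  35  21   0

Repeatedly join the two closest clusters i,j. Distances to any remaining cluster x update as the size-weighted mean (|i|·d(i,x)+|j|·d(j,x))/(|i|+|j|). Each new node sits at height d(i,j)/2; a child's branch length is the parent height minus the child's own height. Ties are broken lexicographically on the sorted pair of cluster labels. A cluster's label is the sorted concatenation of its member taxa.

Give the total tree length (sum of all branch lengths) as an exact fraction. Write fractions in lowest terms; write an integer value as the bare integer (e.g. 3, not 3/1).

1. join P+Q (d=5) ⇒ PQ; edges |P|=5/2, |Q|=5/2
  updated: d(A,PQ)=45, d(C,PQ)=44, d(K,PQ)=29, d(PQ,S)=45, d(PQ,T)=41
2. join C+T (d=11) ⇒ CT; edges |C|=11/2, |T|=11/2
  updated: d(A,CT)=57, d(CT,K)=37/2, d(CT,PQ)=85/2, d(CT,S)=37
3. join K+S (d=15) ⇒ KS; edges |K|=15/2, |S|=15/2
  updated: d(A,KS)=27, d(CT,KS)=111/4, d(KS,PQ)=37
4. join A+KS (d=27) ⇒ AKS; edges |A|=27/2, |KS|=6
  updated: d(AKS,CT)=75/2, d(AKS,PQ)=119/3
5. join AKS+CT (d=75/2) ⇒ ACKST; edges |AKS|=21/4, |CT|=53/4
  updated: d(ACKST,PQ)=204/5
6. join ACKST+PQ (d=204/5) ⇒ ACKPQST; edges |ACKST|=33/20, |PQ|=179/10
final tree: (((A:27/2,(K:15/2,S:15/2):6):21/4,(C:11/2,T:11/2):53/4):33/20,(P:5/2,Q:5/2):179/10)
total length: 1771/20

1771/20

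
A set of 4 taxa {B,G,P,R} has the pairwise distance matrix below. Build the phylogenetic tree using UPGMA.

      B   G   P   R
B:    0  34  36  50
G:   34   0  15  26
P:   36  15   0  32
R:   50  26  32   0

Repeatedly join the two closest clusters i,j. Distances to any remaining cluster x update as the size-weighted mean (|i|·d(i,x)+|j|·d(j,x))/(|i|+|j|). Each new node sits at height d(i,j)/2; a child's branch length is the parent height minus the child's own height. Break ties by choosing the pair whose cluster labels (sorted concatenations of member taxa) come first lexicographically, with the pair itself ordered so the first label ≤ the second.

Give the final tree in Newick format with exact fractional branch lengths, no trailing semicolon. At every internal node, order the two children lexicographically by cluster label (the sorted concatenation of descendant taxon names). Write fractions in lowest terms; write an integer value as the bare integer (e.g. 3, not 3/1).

iteration 1: select G,P (d=15); attach at lengths (15/2, 15/2); label the merged cluster GP
  updated: d(B,GP)=35, d(GP,R)=29
iteration 2: select GP,R (d=29); attach at lengths (7, 29/2); label the merged cluster GPR
  updated: d(B,GPR)=40
iteration 3: select B,GPR (d=40); attach at lengths (20, 11/2); label the merged cluster BGPR
final tree: (B:20,((G:15/2,P:15/2):7,R:29/2):11/2)
total length: 62

(B:20,((G:15/2,P:15/2):7,R:29/2):11/2)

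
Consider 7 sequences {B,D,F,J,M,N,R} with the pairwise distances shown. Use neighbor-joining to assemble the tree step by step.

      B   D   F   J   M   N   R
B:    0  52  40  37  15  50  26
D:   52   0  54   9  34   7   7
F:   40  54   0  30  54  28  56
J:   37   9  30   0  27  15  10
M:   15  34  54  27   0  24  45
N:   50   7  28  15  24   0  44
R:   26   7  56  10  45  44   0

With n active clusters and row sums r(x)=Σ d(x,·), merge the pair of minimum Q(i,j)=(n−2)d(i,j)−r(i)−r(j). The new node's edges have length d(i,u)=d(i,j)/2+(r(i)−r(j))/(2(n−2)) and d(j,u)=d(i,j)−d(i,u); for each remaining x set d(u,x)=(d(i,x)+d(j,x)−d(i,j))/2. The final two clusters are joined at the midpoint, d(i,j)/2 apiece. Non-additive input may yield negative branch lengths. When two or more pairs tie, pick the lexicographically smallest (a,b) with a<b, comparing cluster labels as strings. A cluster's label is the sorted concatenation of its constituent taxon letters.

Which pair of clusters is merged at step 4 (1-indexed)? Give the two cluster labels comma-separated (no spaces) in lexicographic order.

1. join B+M (d=15, Q=-344) ⇒ BM; edges |B|=48/5, |M|=27/5
  updated: d(BM,D)=71/2, d(BM,F)=79/2, d(BM,J)=49/2, d(BM,N)=59/2, d(BM,R)=28
2. join D+R (d=7, Q=-459/2) ⇒ DR; edges |D|=-9/16, |R|=121/16
  updated: d(BM,DR)=113/4, d(DR,F)=103/2, d(DR,J)=6, d(DR,N)=22
3. join DR+J (d=6, Q=-661/4) ⇒ DJR; edges |DR|=67/8, |J|=-19/8
  updated: d(BM,DJR)=187/8, d(DJR,F)=151/4, d(DJR,N)=31/2
4. join BM+DJR (d=187/8, Q=-489/4) ⇒ BDJMR; edges |BM|=125/8, |DJR|=31/4
  updated: d(BDJMR,F)=431/16, d(BDJMR,N)=173/16
5. join BDJMR+F (d=431/16, Q=-263/4) ⇒ BDFJMR; edges |BDJMR|=39/8, |F|=353/16
  updated: d(BDFJMR,N)=95/16
6. join BDFJMR+N (d=95/16) ⇒ BDFJMNR; edges |BDFJMR|=95/32, |N|=95/32
final tree: ((((B:48/5,M:27/5):125/8,((D:-9/16,R:121/16):67/8,J:-19/8):31/4):39/8,F:353/16):95/32,N:95/32)
total length: 337/4

BM,DJR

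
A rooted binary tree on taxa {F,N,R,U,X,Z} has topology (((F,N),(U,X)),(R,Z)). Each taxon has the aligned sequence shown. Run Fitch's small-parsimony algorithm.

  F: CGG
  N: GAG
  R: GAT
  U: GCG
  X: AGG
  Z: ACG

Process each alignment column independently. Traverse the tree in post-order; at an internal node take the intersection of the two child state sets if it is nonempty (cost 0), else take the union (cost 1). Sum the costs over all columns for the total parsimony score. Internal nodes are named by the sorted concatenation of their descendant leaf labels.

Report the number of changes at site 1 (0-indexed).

4

site 0, node FN: F={C} ∪ N={G} → {C,G} (+1)
site 0, node UX: U={G} ∪ X={A} → {A,G} (+1)
site 0, node FNUX: FN={C,G} ∩ UX={A,G} → {G} (+0)
site 0, node RZ: R={G} ∪ Z={A} → {A,G} (+1)
site 0, node FNRUXZ: FNUX={G} ∩ RZ={A,G} → {G} (+0)
site 1, node FN: F={G} ∪ N={A} → {A,G} (+1)
site 1, node UX: U={C} ∪ X={G} → {C,G} (+1)
site 1, node FNUX: FN={A,G} ∩ UX={C,G} → {G} (+0)
site 1, node RZ: R={A} ∪ Z={C} → {A,C} (+1)
site 1, node FNRUXZ: FNUX={G} ∪ RZ={A,C} → {A,C,G} (+1)
site 2, node FN: F={G} ∩ N={G} → {G} (+0)
site 2, node UX: U={G} ∩ X={G} → {G} (+0)
site 2, node FNUX: FN={G} ∩ UX={G} → {G} (+0)
site 2, node RZ: R={T} ∪ Z={G} → {G,T} (+1)
site 2, node FNRUXZ: FNUX={G} ∩ RZ={G,T} → {G} (+0)
per-site changes: [3, 4, 1]; total = 8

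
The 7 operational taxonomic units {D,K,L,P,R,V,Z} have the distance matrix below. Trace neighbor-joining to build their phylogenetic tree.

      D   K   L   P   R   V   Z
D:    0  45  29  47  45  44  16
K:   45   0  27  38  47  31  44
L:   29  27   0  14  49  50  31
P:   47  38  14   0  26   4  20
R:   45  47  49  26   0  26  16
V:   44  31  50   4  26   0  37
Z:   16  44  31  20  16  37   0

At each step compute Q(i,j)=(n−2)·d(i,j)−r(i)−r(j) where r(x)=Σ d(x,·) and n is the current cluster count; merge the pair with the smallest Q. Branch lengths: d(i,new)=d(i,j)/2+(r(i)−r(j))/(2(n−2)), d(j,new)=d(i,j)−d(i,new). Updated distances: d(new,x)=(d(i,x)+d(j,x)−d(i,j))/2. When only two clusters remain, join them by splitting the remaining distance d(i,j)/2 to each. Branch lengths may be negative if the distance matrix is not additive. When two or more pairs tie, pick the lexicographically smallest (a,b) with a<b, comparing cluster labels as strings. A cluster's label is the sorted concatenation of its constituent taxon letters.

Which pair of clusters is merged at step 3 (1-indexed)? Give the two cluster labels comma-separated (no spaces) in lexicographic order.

1. join P+V (d=4, Q=-321) ⇒ PV; edges |P|=-23/10, |V|=63/10
  updated: d(D,PV)=87/2, d(K,PV)=65/2, d(L,PV)=30, d(PV,R)=24, d(PV,Z)=53/2
2. join K+L (d=27, Q=-507/2) ⇒ KL; edges |K|=275/16, |L|=157/16
  updated: d(D,KL)=47/2, d(KL,PV)=71/4, d(KL,R)=69/2, d(KL,Z)=24
3. join D+Z (d=16, Q=-325/2) ⇒ DZ; edges |D|=187/12, |Z|=5/12
  updated: d(DZ,KL)=63/4, d(DZ,PV)=27, d(DZ,R)=45/2
4. join DZ+KL (d=63/4, Q=-407/4) ⇒ DKLZ; edges |DZ|=115/16, |KL|=137/16
  updated: d(DKLZ,PV)=29/2, d(DKLZ,R)=165/8
5. join DKLZ+PV (d=29/2, Q=-473/8) ⇒ DKLPVZ; edges |DKLZ|=89/16, |PV|=143/16
  updated: d(DKLPVZ,R)=241/16
6. join DKLPVZ+R (d=241/16) ⇒ DKLPRVZ; edges |DKLPVZ|=241/32, |R|=241/32
final tree: ((((D:187/12,Z:5/12):115/16,(K:275/16,L:157/16):137/16):89/16,(P:-23/10,V:63/10):143/16):241/32,R:241/32)
total length: 1477/16

D,Z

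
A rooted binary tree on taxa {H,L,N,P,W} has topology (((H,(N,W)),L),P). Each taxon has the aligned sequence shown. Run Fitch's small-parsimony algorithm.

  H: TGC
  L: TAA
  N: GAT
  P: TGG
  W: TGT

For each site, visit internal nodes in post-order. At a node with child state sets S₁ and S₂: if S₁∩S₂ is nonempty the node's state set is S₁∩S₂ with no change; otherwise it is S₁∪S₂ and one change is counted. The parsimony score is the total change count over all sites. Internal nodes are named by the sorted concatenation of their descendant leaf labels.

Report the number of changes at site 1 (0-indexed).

NW@0: {G} ∪ {T} = {G,T} (union, +1)
HNW@0: {T} ∩ {G,T} = {T} (intersection, +0)
HLNW@0: {T} ∩ {T} = {T} (intersection, +0)
HLNPW@0: {T} ∩ {T} = {T} (intersection, +0)
NW@1: {A} ∪ {G} = {A,G} (union, +1)
HNW@1: {G} ∩ {A,G} = {G} (intersection, +0)
HLNW@1: {G} ∪ {A} = {A,G} (union, +1)
HLNPW@1: {A,G} ∩ {G} = {G} (intersection, +0)
NW@2: {T} ∩ {T} = {T} (intersection, +0)
HNW@2: {C} ∪ {T} = {C,T} (union, +1)
HLNW@2: {C,T} ∪ {A} = {A,C,T} (union, +1)
HLNPW@2: {A,C,T} ∪ {G} = {A,C,G,T} (union, +1)
per-site changes: [1, 2, 3]; total = 6

2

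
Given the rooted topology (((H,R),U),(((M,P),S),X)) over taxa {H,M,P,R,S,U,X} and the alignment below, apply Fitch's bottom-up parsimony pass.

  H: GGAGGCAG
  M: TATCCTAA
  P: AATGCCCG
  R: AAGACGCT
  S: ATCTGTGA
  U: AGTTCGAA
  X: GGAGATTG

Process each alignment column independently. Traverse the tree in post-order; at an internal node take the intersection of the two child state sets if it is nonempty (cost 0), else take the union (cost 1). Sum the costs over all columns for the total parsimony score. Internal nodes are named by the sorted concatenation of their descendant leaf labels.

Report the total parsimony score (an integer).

[col 0] HR: children H:{G}, R:{A} ∪→ {A,G}; cost 1
[col 0] HRU: children HR:{A,G}, U:{A} ∩→ {A}; cost 0
[col 0] MP: children M:{T}, P:{A} ∪→ {A,T}; cost 1
[col 0] MPS: children MP:{A,T}, S:{A} ∩→ {A}; cost 0
[col 0] MPSX: children MPS:{A}, X:{G} ∪→ {A,G}; cost 1
[col 0] HMPRSUX: children HRU:{A}, MPSX:{A,G} ∩→ {A}; cost 0
[col 1] HR: children H:{G}, R:{A} ∪→ {A,G}; cost 1
[col 1] HRU: children HR:{A,G}, U:{G} ∩→ {G}; cost 0
[col 1] MP: children M:{A}, P:{A} ∩→ {A}; cost 0
[col 1] MPS: children MP:{A}, S:{T} ∪→ {A,T}; cost 1
[col 1] MPSX: children MPS:{A,T}, X:{G} ∪→ {A,G,T}; cost 1
[col 1] HMPRSUX: children HRU:{G}, MPSX:{A,G,T} ∩→ {G}; cost 0
[col 2] HR: children H:{A}, R:{G} ∪→ {A,G}; cost 1
[col 2] HRU: children HR:{A,G}, U:{T} ∪→ {A,G,T}; cost 1
[col 2] MP: children M:{T}, P:{T} ∩→ {T}; cost 0
[col 2] MPS: children MP:{T}, S:{C} ∪→ {C,T}; cost 1
[col 2] MPSX: children MPS:{C,T}, X:{A} ∪→ {A,C,T}; cost 1
[col 2] HMPRSUX: children HRU:{A,G,T}, MPSX:{A,C,T} ∩→ {A,T}; cost 0
[col 3] HR: children H:{G}, R:{A} ∪→ {A,G}; cost 1
[col 3] HRU: children HR:{A,G}, U:{T} ∪→ {A,G,T}; cost 1
[col 3] MP: children M:{C}, P:{G} ∪→ {C,G}; cost 1
[col 3] MPS: children MP:{C,G}, S:{T} ∪→ {C,G,T}; cost 1
[col 3] MPSX: children MPS:{C,G,T}, X:{G} ∩→ {G}; cost 0
[col 3] HMPRSUX: children HRU:{A,G,T}, MPSX:{G} ∩→ {G}; cost 0
[col 4] HR: children H:{G}, R:{C} ∪→ {C,G}; cost 1
[col 4] HRU: children HR:{C,G}, U:{C} ∩→ {C}; cost 0
[col 4] MP: children M:{C}, P:{C} ∩→ {C}; cost 0
[col 4] MPS: children MP:{C}, S:{G} ∪→ {C,G}; cost 1
[col 4] MPSX: children MPS:{C,G}, X:{A} ∪→ {A,C,G}; cost 1
[col 4] HMPRSUX: children HRU:{C}, MPSX:{A,C,G} ∩→ {C}; cost 0
[col 5] HR: children H:{C}, R:{G} ∪→ {C,G}; cost 1
[col 5] HRU: children HR:{C,G}, U:{G} ∩→ {G}; cost 0
[col 5] MP: children M:{T}, P:{C} ∪→ {C,T}; cost 1
[col 5] MPS: children MP:{C,T}, S:{T} ∩→ {T}; cost 0
[col 5] MPSX: children MPS:{T}, X:{T} ∩→ {T}; cost 0
[col 5] HMPRSUX: children HRU:{G}, MPSX:{T} ∪→ {G,T}; cost 1
[col 6] HR: children H:{A}, R:{C} ∪→ {A,C}; cost 1
[col 6] HRU: children HR:{A,C}, U:{A} ∩→ {A}; cost 0
[col 6] MP: children M:{A}, P:{C} ∪→ {A,C}; cost 1
[col 6] MPS: children MP:{A,C}, S:{G} ∪→ {A,C,G}; cost 1
[col 6] MPSX: children MPS:{A,C,G}, X:{T} ∪→ {A,C,G,T}; cost 1
[col 6] HMPRSUX: children HRU:{A}, MPSX:{A,C,G,T} ∩→ {A}; cost 0
[col 7] HR: children H:{G}, R:{T} ∪→ {G,T}; cost 1
[col 7] HRU: children HR:{G,T}, U:{A} ∪→ {A,G,T}; cost 1
[col 7] MP: children M:{A}, P:{G} ∪→ {A,G}; cost 1
[col 7] MPS: children MP:{A,G}, S:{A} ∩→ {A}; cost 0
[col 7] MPSX: children MPS:{A}, X:{G} ∪→ {A,G}; cost 1
[col 7] HMPRSUX: children HRU:{A,G,T}, MPSX:{A,G} ∩→ {A,G}; cost 0
per-site changes: [3, 3, 4, 4, 3, 3, 4, 4]; total = 28

28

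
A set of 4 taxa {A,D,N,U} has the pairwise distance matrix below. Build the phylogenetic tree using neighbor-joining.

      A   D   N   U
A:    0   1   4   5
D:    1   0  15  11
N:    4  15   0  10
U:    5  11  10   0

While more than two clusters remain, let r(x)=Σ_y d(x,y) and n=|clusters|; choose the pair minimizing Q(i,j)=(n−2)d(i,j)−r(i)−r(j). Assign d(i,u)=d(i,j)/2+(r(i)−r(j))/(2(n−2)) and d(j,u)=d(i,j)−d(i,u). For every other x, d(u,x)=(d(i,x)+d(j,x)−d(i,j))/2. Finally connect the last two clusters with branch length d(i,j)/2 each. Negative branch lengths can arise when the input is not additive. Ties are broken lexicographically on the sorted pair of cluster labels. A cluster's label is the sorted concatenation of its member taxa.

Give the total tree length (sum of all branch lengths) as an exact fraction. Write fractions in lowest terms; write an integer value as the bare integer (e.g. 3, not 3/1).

57/4

1. join A+D (d=1, Q=-35) ⇒ AD; edges |A|=-15/4, |D|=19/4
  updated: d(AD,N)=9, d(AD,U)=15/2
2. join AD+N (d=9, Q=-53/2) ⇒ ADN; edges |AD|=13/4, |N|=23/4
  updated: d(ADN,U)=17/4
3. join ADN+U (d=17/4) ⇒ ADNU; edges |ADN|=17/8, |U|=17/8
final tree: (((A:-15/4,D:19/4):13/4,N:23/4):17/8,U:17/8)
total length: 57/4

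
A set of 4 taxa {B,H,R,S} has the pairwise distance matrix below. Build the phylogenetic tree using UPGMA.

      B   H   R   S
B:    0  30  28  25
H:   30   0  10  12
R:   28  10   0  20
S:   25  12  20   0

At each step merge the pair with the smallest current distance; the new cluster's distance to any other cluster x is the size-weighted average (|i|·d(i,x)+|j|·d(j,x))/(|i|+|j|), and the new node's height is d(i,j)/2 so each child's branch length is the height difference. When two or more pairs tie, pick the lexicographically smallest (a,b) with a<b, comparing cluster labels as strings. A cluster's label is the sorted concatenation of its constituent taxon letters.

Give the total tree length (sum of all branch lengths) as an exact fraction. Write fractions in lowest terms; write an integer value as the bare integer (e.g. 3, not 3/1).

step 1: merge (H,R) at d=10; branch lengths H→5, R→5; new cluster HR
  updated: d(B,HR)=29, d(HR,S)=16
step 2: merge (HR,S) at d=16; branch lengths HR→3, S→8; new cluster HRS
  updated: d(B,HRS)=83/3
step 3: merge (B,HRS) at d=83/3; branch lengths B→83/6, HRS→35/6; new cluster BHRS
final tree: (B:83/6,((H:5,R:5):3,S:8):35/6)
total length: 122/3

122/3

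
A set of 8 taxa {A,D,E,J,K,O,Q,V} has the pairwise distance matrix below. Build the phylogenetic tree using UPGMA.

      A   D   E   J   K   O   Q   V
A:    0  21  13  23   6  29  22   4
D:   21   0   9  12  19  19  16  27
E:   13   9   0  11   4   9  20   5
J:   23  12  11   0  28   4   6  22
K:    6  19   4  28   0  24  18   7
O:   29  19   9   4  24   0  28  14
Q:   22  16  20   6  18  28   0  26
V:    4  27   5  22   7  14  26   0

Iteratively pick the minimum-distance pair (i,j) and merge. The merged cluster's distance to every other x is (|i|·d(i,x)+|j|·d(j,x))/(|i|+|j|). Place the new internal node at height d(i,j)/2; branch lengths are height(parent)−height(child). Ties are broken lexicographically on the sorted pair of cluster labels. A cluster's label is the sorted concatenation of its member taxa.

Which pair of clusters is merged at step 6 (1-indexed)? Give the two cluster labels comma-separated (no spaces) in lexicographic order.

DJO,Q

step 1: merge (A,V) at d=4; branch lengths A→2, V→2; new cluster AV
  updated: d(AV,D)=24, d(AV,E)=9, d(AV,J)=45/2, d(AV,K)=13/2, d(AV,O)=43/2, d(AV,Q)=24
step 2: merge (E,K) at d=4; branch lengths E→2, K→2; new cluster EK
  updated: d(AV,EK)=31/4, d(D,EK)=14, d(EK,J)=39/2, d(EK,O)=33/2, d(EK,Q)=19
step 3: merge (J,O) at d=4; branch lengths J→2, O→2; new cluster JO
  updated: d(AV,JO)=22, d(D,JO)=31/2, d(EK,JO)=18, d(JO,Q)=17
step 4: merge (AV,EK) at d=31/4; branch lengths AV→15/8, EK→15/8; new cluster AEKV
  updated: d(AEKV,D)=19, d(AEKV,JO)=20, d(AEKV,Q)=43/2
step 5: merge (D,JO) at d=31/2; branch lengths D→31/4, JO→23/4; new cluster DJO
  updated: d(AEKV,DJO)=59/3, d(DJO,Q)=50/3
step 6: merge (DJO,Q) at d=50/3; branch lengths DJO→7/12, Q→25/3; new cluster DJOQ
  updated: d(AEKV,DJOQ)=161/8
step 7: merge (AEKV,DJOQ) at d=161/8; branch lengths AEKV→99/16, DJOQ→83/48; new cluster ADEJKOQV
final tree: (((A:2,V:2):15/8,(E:2,K:2):15/8):99/16,((D:31/4,(J:2,O:2):23/4):7/12,Q:25/3):83/48)
total length: 553/12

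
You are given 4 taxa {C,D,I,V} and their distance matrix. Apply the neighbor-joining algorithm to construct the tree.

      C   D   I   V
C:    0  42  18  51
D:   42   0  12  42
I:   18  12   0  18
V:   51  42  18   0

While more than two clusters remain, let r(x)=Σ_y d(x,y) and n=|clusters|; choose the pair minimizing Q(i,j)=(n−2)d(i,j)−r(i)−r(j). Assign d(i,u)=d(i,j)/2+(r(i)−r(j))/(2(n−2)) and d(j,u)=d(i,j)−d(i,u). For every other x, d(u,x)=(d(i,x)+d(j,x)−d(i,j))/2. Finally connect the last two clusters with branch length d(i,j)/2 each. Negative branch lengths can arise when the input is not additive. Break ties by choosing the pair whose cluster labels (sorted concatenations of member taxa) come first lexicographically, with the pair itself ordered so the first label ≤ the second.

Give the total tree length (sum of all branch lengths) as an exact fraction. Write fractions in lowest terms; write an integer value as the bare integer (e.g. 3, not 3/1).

243/4

1. join C+D (d=42, Q=-123) ⇒ CD; edges |C|=99/4, |D|=69/4
  updated: d(CD,I)=-6, d(CD,V)=51/2
2. join CD+I (d=-6, Q=-75/2) ⇒ CDI; edges |CD|=3/4, |I|=-27/4
  updated: d(CDI,V)=99/4
3. join CDI+V (d=99/4) ⇒ CDIV; edges |CDI|=99/8, |V|=99/8
final tree: (((C:99/4,D:69/4):3/4,I:-27/4):99/8,V:99/8)
total length: 243/4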